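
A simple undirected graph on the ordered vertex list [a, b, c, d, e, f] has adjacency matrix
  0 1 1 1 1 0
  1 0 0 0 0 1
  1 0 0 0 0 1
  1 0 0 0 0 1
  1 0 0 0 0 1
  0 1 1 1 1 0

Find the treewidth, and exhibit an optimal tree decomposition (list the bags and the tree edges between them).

Each bag holds 3 vertices, so the decomposition has width 2, which upper-bounds the treewidth. For the lower bound, G contains the cycle f–e–a–d–f, so G is not a forest; only forests have treewidth ≤ 1, hence tw(G) ≥ 2. Hence tw(G) = 2 exactly.

Treewidth 2.
One such decomposition:
Bags: B1 = {a, e, f}  B2 = {a, d, f}  B3 = {a, b, f}  B4 = {a, c, f}
Tree: B1–B2, B2–B3, B3–B4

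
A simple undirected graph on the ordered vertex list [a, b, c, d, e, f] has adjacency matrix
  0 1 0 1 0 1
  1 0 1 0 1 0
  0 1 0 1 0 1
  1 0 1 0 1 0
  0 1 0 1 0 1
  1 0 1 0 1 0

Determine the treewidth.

3

A width-3 tree decomposition is:
Bags: B1 = {a, b, c, e}  B2 = {a, c, d, e}  B3 = {a, c, e, f}
Tree: B1–B2, B2–B3
Every bag has size at most 4, so the width is 4 − 1 = 3 and tw(G) ≤ 3. For the lower bound: the 4 vertex sets {b,e}, {c,d}, {a}, {f} are disjoint, each induces a connected subgraph, and every pair is joined by at least one edge of G. Contracting each set to a single vertex therefore yields K_{4} as a minor, and since treewidth is minor-monotone, tw(G) ≥ tw(K_{4}) = 3. Combining the bounds, tw(G) = 3.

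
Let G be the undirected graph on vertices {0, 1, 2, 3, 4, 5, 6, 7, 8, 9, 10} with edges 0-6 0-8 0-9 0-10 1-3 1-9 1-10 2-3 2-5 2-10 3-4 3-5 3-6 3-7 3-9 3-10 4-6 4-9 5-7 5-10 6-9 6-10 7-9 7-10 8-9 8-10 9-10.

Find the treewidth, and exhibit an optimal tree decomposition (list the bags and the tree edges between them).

Treewidth 3.
Bags: B1 = {0, 6, 9, 10}  B2 = {3, 6, 9, 10}  B3 = {0, 8, 9, 10}  B4 = {3, 4, 6, 9}  B5 = {1, 3, 9, 10}  B6 = {3, 7, 9, 10}  B7 = {3, 5, 7, 10}  B8 = {2, 3, 5, 10}
Tree: B1–B2, B1–B3, B2–B4, B2–B5, B2–B6, B6–B7, B7–B8

The largest bag has 4 vertices, giving width 3; this decomposition certifies tw(G) ≤ 3. On the other hand G contains the 4-clique {0, 8, 9, 10}. A clique must lie in a single bag of any decomposition, so no decomposition can have width below 3. The upper and lower bounds meet at 3, so that is the treewidth.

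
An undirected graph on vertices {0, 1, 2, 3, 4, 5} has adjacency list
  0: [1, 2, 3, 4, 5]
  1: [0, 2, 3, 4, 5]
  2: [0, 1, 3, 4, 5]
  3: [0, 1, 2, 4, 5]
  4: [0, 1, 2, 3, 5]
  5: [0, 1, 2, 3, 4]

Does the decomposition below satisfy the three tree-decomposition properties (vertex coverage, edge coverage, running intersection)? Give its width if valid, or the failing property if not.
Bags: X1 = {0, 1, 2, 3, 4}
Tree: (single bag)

No — vertex 5 appears in no bag.

A tree decomposition must satisfy three properties: every vertex lies in some bag; for every edge, both endpoints lie together in some bag; and for every vertex, the bags containing it form a connected subtree. Here vertex 5 appears in no bag, so the decomposition is invalid.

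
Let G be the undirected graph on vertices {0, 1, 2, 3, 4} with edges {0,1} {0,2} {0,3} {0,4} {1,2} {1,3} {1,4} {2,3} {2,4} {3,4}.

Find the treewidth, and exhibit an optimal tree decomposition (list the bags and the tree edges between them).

A single bag containing all 5 vertices is trivially a valid decomposition of width 4. Conversely, {0, 1, 2, 3, 4} is a clique of size 5, and the vertices of any clique must share a bag in every tree decomposition; so some bag has ≥ 5 vertices and tw(G) ≥ 4. Combining the bounds, tw(G) = 4.

Treewidth 4.
One such decomposition:
Bags: B1 = {0, 1, 2, 3, 4}
Tree: (single bag)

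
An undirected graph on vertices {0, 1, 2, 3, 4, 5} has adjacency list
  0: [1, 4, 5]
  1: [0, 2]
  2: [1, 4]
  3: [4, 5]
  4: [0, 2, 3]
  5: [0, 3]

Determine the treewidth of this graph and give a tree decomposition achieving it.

Treewidth 2.
Bags: B1 = {0, 1, 2}  B2 = {0, 2, 4}  B3 = {0, 4, 5}  B4 = {3, 4, 5}
Tree: B1–B2, B2–B3, B3–B4

The largest bag has 3 vertices, giving width 2; this decomposition certifies tw(G) ≤ 2. For the lower bound, G contains the cycle 1–2–4–0–1, so G is not a forest; only forests have treewidth ≤ 1, hence tw(G) ≥ 2. The upper and lower bounds meet at 2, so that is the treewidth.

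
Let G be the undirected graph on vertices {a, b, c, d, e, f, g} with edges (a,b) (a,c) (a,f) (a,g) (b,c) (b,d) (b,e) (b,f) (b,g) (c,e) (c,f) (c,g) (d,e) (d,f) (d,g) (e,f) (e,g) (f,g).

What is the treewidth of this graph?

A width-4 tree decomposition is:
Bags: B1 = {a, b, c, f, g}  B2 = {b, c, e, f, g}  B3 = {b, d, e, f, g}
Tree: B1–B2, B2–B3
Every bag has size at most 5, so the width is 5 − 1 = 4 and tw(G) ≤ 4. For the lower bound, the 5 vertices {b, d, e, f, g} are pairwise adjacent, and any tree decomposition puts a clique entirely inside one bag — forcing width ≥ 4. Therefore the treewidth is 4.

4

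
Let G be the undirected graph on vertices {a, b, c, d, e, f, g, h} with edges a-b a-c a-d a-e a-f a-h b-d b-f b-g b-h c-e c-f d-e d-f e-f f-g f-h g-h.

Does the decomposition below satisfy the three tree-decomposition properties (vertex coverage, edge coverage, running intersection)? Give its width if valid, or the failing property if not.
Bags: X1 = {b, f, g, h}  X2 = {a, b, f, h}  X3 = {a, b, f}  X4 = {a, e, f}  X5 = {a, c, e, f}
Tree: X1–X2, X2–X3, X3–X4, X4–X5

No — vertex d appears in no bag.

A tree decomposition must satisfy three properties: every vertex lies in some bag; for every edge, both endpoints lie together in some bag; and for every vertex, the bags containing it form a connected subtree. Here vertex d appears in no bag, so the decomposition is invalid.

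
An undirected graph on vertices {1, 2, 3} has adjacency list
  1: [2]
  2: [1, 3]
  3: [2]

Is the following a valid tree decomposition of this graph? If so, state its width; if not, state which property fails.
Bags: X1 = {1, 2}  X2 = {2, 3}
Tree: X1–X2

Yes; width 1.

Every vertex of G appears in some bag (union = {1, 2, 3}); every edge is covered by a bag; and for each vertex v the set of bags containing v is connected in the bag tree. The decomposition is therefore valid. The largest bag has 2 vertices, so the width is 1.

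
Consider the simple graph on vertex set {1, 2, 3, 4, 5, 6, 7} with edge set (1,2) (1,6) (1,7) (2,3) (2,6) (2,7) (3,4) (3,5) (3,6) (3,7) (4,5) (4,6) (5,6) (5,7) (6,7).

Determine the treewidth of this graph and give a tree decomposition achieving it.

Treewidth 3.
One optimal decomposition is:
Bags: B1 = {2, 3, 6, 7}  B2 = {3, 5, 6, 7}  B3 = {1, 2, 6, 7}  B4 = {3, 4, 5, 6}
Tree: B1–B2, B1–B3, B2–B4

Every bag has size at most 4, so the width is 4 − 1 = 3 and tw(G) ≤ 3. On the other hand G contains the 4-clique {1, 2, 6, 7}. A clique must lie in a single bag of any decomposition, so no decomposition can have width below 3. Therefore the treewidth is 3.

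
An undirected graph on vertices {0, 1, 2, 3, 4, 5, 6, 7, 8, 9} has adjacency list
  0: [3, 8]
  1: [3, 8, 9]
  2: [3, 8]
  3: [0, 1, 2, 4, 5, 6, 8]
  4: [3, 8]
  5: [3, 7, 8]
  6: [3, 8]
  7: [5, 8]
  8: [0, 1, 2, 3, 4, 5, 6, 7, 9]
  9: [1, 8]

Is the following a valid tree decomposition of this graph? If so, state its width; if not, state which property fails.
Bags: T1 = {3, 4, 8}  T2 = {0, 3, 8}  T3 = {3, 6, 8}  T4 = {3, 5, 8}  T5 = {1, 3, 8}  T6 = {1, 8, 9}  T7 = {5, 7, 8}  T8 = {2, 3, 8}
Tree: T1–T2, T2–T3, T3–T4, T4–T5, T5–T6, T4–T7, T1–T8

Checking the three conditions: (i) the bags cover all of {0, 1, 2, 3, 4, 5, 6, 7, 8, 9}; (ii) for each edge, some bag contains both endpoints; (iii) the bags containing any fixed vertex form a subtree. All hold, so the decomposition is valid with width 3 − 1 = 2.

Yes; width 2.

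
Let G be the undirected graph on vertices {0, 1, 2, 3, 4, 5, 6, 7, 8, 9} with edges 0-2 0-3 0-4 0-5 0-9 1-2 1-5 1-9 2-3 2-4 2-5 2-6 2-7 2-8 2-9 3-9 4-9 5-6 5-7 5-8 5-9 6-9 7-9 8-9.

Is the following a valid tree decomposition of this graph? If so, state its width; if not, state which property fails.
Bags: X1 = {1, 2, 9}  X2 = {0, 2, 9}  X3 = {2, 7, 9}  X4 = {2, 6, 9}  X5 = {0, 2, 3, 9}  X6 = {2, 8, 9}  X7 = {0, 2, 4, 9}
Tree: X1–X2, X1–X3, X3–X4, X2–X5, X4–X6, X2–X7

No — vertex 5 appears in no bag.

A tree decomposition must satisfy three properties: every vertex lies in some bag; for every edge, both endpoints lie together in some bag; and for every vertex, the bags containing it form a connected subtree. Here vertex 5 appears in no bag, so the decomposition is invalid.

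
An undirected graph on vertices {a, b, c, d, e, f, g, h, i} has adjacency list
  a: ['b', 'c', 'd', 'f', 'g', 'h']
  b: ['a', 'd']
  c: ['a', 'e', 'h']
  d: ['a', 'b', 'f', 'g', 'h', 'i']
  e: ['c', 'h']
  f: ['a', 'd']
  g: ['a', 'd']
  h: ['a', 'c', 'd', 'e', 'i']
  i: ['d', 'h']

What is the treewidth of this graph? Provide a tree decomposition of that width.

The largest bag has 3 vertices, giving width 2; this decomposition certifies tw(G) ≤ 2. Conversely, {a, d, g} is a clique of size 3, and the vertices of any clique must share a bag in every tree decomposition; so some bag has ≥ 3 vertices and tw(G) ≥ 2. Hence tw(G) = 2 exactly.

Treewidth 2.
One optimal decomposition is:
Bags: B1 = {a, d, h}  B2 = {d, h, i}  B3 = {a, c, h}  B4 = {a, d, g}  B5 = {c, e, h}  B6 = {a, b, d}  B7 = {a, d, f}
Tree: B1–B2, B1–B3, B1–B4, B3–B5, B4–B6, B4–B7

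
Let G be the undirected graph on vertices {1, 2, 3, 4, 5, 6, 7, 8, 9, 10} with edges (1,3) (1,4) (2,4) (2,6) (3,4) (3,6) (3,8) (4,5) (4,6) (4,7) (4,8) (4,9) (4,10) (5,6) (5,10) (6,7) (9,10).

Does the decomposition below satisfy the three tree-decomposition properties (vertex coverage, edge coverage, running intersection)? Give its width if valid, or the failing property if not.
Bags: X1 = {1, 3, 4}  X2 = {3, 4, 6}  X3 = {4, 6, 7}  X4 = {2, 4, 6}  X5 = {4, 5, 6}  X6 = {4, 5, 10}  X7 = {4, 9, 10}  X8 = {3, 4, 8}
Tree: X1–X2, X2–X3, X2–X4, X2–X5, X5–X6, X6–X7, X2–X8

Yes; width 2.

Vertex coverage: the bags together contain {1, 2, 3, 4, 5, 6, 7, 8, 9, 10}, the full vertex set. Edge coverage: each edge of G has both endpoints in at least one bag. Running intersection: for every vertex, the bags containing it form a connected subtree. All three properties hold, so this is a valid tree decomposition of width max|bag| − 1 = 2, and hence tw(G) ≤ 2.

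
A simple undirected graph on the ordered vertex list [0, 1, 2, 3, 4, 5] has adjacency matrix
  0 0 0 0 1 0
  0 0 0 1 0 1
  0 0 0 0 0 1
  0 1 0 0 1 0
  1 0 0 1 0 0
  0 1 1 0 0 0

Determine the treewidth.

A width-1 tree decomposition is:
Bags: B1 = {2, 5}  B2 = {1, 5}  B3 = {1, 3}  B4 = {3, 4}  B5 = {0, 4}
Tree: B1–B2, B2–B3, B3–B4, B4–B5
Each bag holds 2 vertices, so the decomposition has width 1, which upper-bounds the treewidth. Since G has at least one edge (e.g. 2–5), it is not an edgeless graph, so tw(G) ≥ 1. Combining the bounds, tw(G) = 1.

1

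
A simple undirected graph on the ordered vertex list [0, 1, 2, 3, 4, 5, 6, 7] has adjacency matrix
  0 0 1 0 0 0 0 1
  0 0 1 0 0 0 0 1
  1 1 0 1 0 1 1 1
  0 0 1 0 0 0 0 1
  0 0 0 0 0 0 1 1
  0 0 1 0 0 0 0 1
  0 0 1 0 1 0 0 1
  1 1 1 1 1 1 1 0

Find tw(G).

A width-2 tree decomposition is:
Bags: B1 = {2, 5, 7}  B2 = {2, 6, 7}  B3 = {2, 3, 7}  B4 = {4, 6, 7}  B5 = {0, 2, 7}  B6 = {1, 2, 7}
Tree: B1–B2, B1–B3, B2–B4, B2–B5, B2–B6
The largest bag has 3 vertices, giving width 2; this decomposition certifies tw(G) ≤ 2. On the other hand G contains the 3-clique {0, 2, 7}. A clique must lie in a single bag of any decomposition, so no decomposition can have width below 2. The upper and lower bounds meet at 2, so that is the treewidth.

2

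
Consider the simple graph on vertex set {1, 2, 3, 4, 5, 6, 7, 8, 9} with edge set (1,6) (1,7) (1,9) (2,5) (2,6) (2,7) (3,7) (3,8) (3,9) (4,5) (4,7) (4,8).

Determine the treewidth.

A width-3 tree decomposition is:
Bags: B1 = {1, 2, 6, 9}  B2 = {1, 2, 7, 9}  B3 = {2, 3, 7, 9}  B4 = {2, 3, 5, 7}  B5 = {3, 4, 5, 7}  B6 = {3, 4, 5, 8}
Tree: B1–B2, B2–B3, B3–B4, B4–B5, B5–B6
The largest bag has 4 vertices, giving width 3; this decomposition certifies tw(G) ≤ 3. For the lower bound: the 4 vertex sets {1,6,9}, {2}, {7}, {3,4,5,8} are disjoint, each induces a connected subgraph, and every pair is joined by at least one edge of G. Contracting each set to a single vertex therefore yields K_{4} as a minor, and since treewidth is minor-monotone, tw(G) ≥ tw(K_{4}) = 3. The upper and lower bounds meet at 3, so that is the treewidth.

3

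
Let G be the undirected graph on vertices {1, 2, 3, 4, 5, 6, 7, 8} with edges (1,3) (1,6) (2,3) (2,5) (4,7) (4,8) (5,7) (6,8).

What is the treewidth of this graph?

2

A width-2 tree decomposition is:
Bags: B1 = {1, 3, 6}  B2 = {2, 3, 6}  B3 = {2, 5, 6}  B4 = {5, 6, 7}  B5 = {4, 6, 7}  B6 = {4, 6, 8}
Tree: B1–B2, B2–B3, B3–B4, B4–B5, B5–B6
The largest bag has 3 vertices, giving width 2; this decomposition certifies tw(G) ≤ 2. The edges 6–1–3–2–5–7–4–8–6 form a cycle, so G is not a tree and its treewidth is at least 2. The upper and lower bounds meet at 2, so that is the treewidth.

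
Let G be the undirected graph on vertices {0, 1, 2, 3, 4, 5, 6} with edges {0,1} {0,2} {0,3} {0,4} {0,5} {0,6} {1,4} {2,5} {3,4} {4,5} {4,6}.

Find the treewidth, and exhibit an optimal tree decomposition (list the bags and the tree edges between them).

Treewidth 2.
One optimal decomposition is:
Bags: B1 = {0, 2, 5}  B2 = {0, 4, 5}  B3 = {0, 1, 4}  B4 = {0, 4, 6}  B5 = {0, 3, 4}
Tree: B1–B2, B2–B3, B2–B4, B4–B5

The largest bag has 3 vertices, giving width 2; this decomposition certifies tw(G) ≤ 2. Conversely, {0, 2, 5} is a clique of size 3, and the vertices of any clique must share a bag in every tree decomposition; so some bag has ≥ 3 vertices and tw(G) ≥ 2. Combining the bounds, tw(G) = 2.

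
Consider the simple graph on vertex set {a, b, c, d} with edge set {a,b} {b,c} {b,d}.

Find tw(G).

1

A width-1 tree decomposition is:
Bags: B1 = {b, c}  B2 = {b, d}  B3 = {a, b}
Tree: B1–B2, B2–B3
Every bag has size at most 2, so the width is 2 − 1 = 1 and tw(G) ≤ 1. Any graph with an edge has treewidth ≥ 1, and G has the edge c–b. Hence tw(G) = 1 exactly.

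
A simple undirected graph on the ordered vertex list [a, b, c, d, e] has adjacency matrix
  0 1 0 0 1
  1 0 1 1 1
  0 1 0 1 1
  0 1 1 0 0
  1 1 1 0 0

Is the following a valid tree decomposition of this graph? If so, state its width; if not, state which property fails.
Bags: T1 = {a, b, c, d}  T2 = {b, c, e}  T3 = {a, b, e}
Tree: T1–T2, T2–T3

No — bags containing vertex a are not connected in the tree.

A tree decomposition must satisfy three properties: every vertex lies in some bag; for every edge, both endpoints lie together in some bag; and for every vertex, the bags containing it form a connected subtree. Here bags containing vertex a are not connected in the tree, so the decomposition is invalid.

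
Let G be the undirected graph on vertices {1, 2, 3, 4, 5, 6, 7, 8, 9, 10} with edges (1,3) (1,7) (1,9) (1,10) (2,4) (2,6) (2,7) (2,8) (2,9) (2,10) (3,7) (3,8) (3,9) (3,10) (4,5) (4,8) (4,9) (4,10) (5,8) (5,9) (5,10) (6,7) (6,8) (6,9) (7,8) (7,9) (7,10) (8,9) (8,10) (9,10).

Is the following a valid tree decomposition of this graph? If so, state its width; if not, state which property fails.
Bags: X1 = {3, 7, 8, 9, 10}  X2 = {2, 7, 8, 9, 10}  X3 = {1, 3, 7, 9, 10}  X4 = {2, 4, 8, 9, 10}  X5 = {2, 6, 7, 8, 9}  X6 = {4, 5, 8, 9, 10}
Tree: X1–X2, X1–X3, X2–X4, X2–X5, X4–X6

Checking the three conditions: (i) the bags cover all of {1, 2, 3, 4, 5, 6, 7, 8, 9, 10}; (ii) for each edge, some bag contains both endpoints; (iii) the bags containing any fixed vertex form a subtree. All hold, so the decomposition is valid with width 5 − 1 = 4.

Yes; width 4.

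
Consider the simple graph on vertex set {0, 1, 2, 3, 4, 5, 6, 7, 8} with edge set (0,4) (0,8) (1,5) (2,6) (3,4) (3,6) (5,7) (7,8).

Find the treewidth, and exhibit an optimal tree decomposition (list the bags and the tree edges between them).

Treewidth 1.
One optimal decomposition is:
Bags: B1 = {2, 6}  B2 = {3, 6}  B3 = {3, 4}  B4 = {0, 4}  B5 = {0, 8}  B6 = {7, 8}  B7 = {5, 7}  B8 = {1, 5}
Tree: B1–B2, B2–B3, B3–B4, B4–B5, B5–B6, B6–B7, B7–B8

Every bag has size at most 2, so the width is 2 − 1 = 1 and tw(G) ≤ 1. Since G has at least one edge (e.g. 2–6), it is not an edgeless graph, so tw(G) ≥ 1. Combining the bounds, tw(G) = 1.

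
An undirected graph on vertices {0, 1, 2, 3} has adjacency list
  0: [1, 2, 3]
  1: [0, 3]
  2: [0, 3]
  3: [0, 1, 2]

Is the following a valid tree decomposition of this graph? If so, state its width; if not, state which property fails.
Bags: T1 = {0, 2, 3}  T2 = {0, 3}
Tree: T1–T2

A tree decomposition must satisfy three properties: every vertex lies in some bag; for every edge, both endpoints lie together in some bag; and for every vertex, the bags containing it form a connected subtree. Here vertex 1 appears in no bag, so the decomposition is invalid.

No — vertex 1 appears in no bag.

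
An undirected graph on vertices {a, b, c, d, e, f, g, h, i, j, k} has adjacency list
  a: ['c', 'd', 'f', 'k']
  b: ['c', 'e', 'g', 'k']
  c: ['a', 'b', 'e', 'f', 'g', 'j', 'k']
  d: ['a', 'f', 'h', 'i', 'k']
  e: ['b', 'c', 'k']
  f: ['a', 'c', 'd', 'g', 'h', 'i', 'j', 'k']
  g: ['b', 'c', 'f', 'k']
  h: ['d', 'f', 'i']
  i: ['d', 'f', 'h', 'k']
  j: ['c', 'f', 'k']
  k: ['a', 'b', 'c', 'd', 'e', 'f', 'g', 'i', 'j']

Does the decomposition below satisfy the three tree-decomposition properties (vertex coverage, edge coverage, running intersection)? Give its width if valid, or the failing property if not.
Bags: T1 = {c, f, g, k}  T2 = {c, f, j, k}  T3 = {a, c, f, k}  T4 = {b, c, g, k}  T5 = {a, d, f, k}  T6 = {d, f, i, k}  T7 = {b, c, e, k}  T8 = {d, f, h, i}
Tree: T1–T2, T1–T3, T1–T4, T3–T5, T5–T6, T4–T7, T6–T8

Yes; width 3.

Checking the three conditions: (i) the bags cover all of {a, b, c, d, e, f, g, h, i, j, k}; (ii) for each edge, some bag contains both endpoints; (iii) the bags containing any fixed vertex form a subtree. All hold, so the decomposition is valid with width 4 − 1 = 3.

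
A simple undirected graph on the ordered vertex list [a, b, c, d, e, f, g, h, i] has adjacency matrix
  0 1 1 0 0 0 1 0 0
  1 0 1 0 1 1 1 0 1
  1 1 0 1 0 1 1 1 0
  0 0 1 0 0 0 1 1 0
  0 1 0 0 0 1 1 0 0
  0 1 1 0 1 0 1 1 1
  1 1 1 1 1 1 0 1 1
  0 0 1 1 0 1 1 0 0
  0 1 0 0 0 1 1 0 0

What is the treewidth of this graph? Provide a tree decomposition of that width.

Treewidth 3.
One optimal decomposition is:
Bags: B1 = {c, f, g, h}  B2 = {b, c, f, g}  B3 = {b, e, f, g}  B4 = {b, f, g, i}  B5 = {a, b, c, g}  B6 = {c, d, g, h}
Tree: B1–B2, B2–B3, B2–B4, B2–B5, B1–B6

Each bag holds 4 vertices, so the decomposition has width 3, which upper-bounds the treewidth. Conversely, {c, d, g, h} is a clique of size 4, and the vertices of any clique must share a bag in every tree decomposition; so some bag has ≥ 4 vertices and tw(G) ≥ 3. Combining the bounds, tw(G) = 3.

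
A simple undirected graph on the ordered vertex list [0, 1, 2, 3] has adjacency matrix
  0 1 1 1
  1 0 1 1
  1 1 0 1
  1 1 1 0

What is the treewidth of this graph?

A width-3 tree decomposition is:
Bags: B1 = {0, 1, 2, 3}
Tree: (single bag)
A single bag containing all 4 vertices is trivially a valid decomposition of width 3. For the lower bound, the 4 vertices {0, 1, 2, 3} are pairwise adjacent, and any tree decomposition puts a clique entirely inside one bag — forcing width ≥ 3. Combining the bounds, tw(G) = 3.

3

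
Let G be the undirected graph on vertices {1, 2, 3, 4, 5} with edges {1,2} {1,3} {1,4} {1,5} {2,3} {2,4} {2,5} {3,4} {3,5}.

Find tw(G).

3

A width-3 tree decomposition is:
Bags: B1 = {1, 2, 3, 4}  B2 = {1, 2, 3, 5}
Tree: B1–B2
The largest bag has 4 vertices, giving width 3; this decomposition certifies tw(G) ≤ 3. For the lower bound, the 4 vertices {1, 2, 3, 4} are pairwise adjacent, and any tree decomposition puts a clique entirely inside one bag — forcing width ≥ 3. Combining the bounds, tw(G) = 3.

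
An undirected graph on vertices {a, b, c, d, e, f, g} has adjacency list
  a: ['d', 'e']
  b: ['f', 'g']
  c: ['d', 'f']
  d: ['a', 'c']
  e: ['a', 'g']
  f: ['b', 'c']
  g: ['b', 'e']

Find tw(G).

2

A width-2 tree decomposition is:
Bags: B1 = {b, c, f}  B2 = {b, c, d}  B3 = {a, b, d}  B4 = {a, b, e}  B5 = {b, e, g}
Tree: B1–B2, B2–B3, B3–B4, B4–B5
Each bag holds 3 vertices, so the decomposition has width 2, which upper-bounds the treewidth. For the lower bound, G contains the cycle b–f–c–d–a–e–g–b, so G is not a forest; only forests have treewidth ≤ 1, hence tw(G) ≥ 2. Therefore the treewidth is 2.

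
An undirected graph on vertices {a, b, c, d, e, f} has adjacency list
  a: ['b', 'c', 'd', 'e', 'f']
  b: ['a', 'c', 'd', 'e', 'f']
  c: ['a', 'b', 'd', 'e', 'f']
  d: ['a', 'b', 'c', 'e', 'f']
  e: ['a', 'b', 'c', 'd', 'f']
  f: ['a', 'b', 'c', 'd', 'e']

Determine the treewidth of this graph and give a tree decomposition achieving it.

A single bag containing all 6 vertices is trivially a valid decomposition of width 5. Conversely, {a, b, c, d, e, f} is a clique of size 6, and the vertices of any clique must share a bag in every tree decomposition; so some bag has ≥ 6 vertices and tw(G) ≥ 5. Hence tw(G) = 5 exactly.

Treewidth 5.
One such decomposition:
Bags: B1 = {a, b, c, d, e, f}
Tree: (single bag)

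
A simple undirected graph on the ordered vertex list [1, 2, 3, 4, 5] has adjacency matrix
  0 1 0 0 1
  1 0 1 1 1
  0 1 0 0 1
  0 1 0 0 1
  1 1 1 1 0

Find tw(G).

A width-2 tree decomposition is:
Bags: B1 = {2, 4, 5}  B2 = {1, 2, 5}  B3 = {2, 3, 5}
Tree: B1–B2, B1–B3
Each bag holds 3 vertices, so the decomposition has width 2, which upper-bounds the treewidth. On the other hand G contains the 3-clique {1, 2, 5}. A clique must lie in a single bag of any decomposition, so no decomposition can have width below 2. The upper and lower bounds meet at 2, so that is the treewidth.

2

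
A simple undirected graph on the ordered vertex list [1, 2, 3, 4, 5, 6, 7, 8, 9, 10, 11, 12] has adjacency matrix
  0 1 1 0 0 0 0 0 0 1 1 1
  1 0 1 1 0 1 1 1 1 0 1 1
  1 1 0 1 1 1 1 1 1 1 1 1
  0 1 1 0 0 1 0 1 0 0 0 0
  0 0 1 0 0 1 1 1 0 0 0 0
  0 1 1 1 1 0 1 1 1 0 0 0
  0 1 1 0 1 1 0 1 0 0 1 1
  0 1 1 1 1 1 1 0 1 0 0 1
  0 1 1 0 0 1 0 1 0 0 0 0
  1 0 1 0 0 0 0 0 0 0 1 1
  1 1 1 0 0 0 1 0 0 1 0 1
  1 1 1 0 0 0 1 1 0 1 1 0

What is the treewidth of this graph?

A width-4 tree decomposition is:
Bags: B1 = {2, 3, 6, 7, 8}  B2 = {2, 3, 6, 8, 9}  B3 = {2, 3, 7, 8, 12}  B4 = {2, 3, 4, 6, 8}  B5 = {2, 3, 7, 11, 12}  B6 = {1, 2, 3, 11, 12}  B7 = {1, 3, 10, 11, 12}  B8 = {3, 5, 6, 7, 8}
Tree: B1–B2, B1–B3, B2–B4, B3–B5, B5–B6, B6–B7, B1–B8
The largest bag has 5 vertices, giving width 4; this decomposition certifies tw(G) ≤ 4. On the other hand G contains the 5-clique {2, 3, 7, 8, 12}. A clique must lie in a single bag of any decomposition, so no decomposition can have width below 4. The upper and lower bounds meet at 4, so that is the treewidth.

4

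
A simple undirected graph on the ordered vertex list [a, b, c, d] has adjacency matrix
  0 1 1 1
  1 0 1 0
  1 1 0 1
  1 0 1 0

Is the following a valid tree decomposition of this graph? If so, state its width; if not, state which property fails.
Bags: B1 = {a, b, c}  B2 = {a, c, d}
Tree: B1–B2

Every vertex of G appears in some bag (union = {a, b, c, d}); every edge is covered by a bag; and for each vertex v the set of bags containing v is connected in the bag tree. The decomposition is therefore valid. The largest bag has 3 vertices, so the width is 2.

Yes; width 2.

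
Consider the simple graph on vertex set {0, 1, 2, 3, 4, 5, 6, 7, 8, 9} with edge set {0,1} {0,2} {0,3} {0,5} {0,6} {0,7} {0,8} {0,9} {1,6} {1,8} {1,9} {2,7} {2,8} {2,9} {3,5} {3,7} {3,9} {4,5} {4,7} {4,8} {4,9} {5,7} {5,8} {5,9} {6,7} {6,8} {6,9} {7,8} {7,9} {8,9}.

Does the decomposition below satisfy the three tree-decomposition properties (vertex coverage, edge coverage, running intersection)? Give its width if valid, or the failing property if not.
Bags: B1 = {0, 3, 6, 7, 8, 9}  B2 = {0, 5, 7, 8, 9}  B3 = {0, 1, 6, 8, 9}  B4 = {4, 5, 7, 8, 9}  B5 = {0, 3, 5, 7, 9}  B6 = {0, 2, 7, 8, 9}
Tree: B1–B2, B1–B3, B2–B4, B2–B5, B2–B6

A tree decomposition must satisfy three properties: every vertex lies in some bag; for every edge, both endpoints lie together in some bag; and for every vertex, the bags containing it form a connected subtree. Here bags containing vertex 3 are not connected in the tree, so the decomposition is invalid.

No — bags containing vertex 3 are not connected in the tree.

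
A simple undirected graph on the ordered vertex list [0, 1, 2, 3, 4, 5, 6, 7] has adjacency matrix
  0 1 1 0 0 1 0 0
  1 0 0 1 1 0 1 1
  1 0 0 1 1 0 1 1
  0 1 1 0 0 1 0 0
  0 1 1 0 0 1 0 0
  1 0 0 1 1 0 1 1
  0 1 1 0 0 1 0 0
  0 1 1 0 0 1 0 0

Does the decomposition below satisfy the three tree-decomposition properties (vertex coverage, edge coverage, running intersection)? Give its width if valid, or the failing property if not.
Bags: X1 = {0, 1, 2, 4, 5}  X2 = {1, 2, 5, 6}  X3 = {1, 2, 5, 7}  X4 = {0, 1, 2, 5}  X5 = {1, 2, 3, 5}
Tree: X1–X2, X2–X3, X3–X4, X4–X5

A tree decomposition must satisfy three properties: every vertex lies in some bag; for every edge, both endpoints lie together in some bag; and for every vertex, the bags containing it form a connected subtree. Here bags containing vertex 0 are not connected in the tree, so the decomposition is invalid.

No — bags containing vertex 0 are not connected in the tree.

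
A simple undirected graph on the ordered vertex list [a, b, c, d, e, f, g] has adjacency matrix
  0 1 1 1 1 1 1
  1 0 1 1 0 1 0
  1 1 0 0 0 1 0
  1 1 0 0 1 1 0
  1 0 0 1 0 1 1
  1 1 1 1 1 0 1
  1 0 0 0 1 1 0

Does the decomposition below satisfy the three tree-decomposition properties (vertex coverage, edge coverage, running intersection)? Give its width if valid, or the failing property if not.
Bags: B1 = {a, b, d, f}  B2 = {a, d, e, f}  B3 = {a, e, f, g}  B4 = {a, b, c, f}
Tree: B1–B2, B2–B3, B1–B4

Yes; width 3.

Every vertex of G appears in some bag (union = {a, b, c, d, e, f, g}); every edge is covered by a bag; and for each vertex v the set of bags containing v is connected in the bag tree. The decomposition is therefore valid. The largest bag has 4 vertices, so the width is 3.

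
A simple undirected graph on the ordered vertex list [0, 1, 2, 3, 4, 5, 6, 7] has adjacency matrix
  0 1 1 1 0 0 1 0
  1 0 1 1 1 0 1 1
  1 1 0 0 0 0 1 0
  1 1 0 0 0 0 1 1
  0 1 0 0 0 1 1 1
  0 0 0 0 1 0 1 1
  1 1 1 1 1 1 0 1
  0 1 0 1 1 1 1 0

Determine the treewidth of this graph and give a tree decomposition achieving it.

The largest bag has 4 vertices, giving width 3; this decomposition certifies tw(G) ≤ 3. On the other hand G contains the 4-clique {0, 1, 2, 6}. A clique must lie in a single bag of any decomposition, so no decomposition can have width below 3. Therefore the treewidth is 3.

Treewidth 3.
One optimal decomposition is:
Bags: B1 = {1, 4, 6, 7}  B2 = {1, 3, 6, 7}  B3 = {4, 5, 6, 7}  B4 = {0, 1, 3, 6}  B5 = {0, 1, 2, 6}
Tree: B1–B2, B1–B3, B2–B4, B4–B5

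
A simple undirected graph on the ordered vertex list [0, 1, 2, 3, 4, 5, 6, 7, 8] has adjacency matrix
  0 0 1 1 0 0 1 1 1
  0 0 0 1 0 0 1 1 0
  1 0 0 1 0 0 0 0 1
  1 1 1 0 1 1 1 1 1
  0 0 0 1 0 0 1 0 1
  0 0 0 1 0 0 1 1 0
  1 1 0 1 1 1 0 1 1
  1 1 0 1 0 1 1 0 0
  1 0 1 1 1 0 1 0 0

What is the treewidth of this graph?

3

A width-3 tree decomposition is:
Bags: B1 = {0, 3, 6, 7}  B2 = {0, 3, 6, 8}  B3 = {3, 5, 6, 7}  B4 = {0, 2, 3, 8}  B5 = {3, 4, 6, 8}  B6 = {1, 3, 6, 7}
Tree: B1–B2, B1–B3, B2–B4, B2–B5, B3–B6
Each bag holds 4 vertices, so the decomposition has width 3, which upper-bounds the treewidth. For the lower bound, the 4 vertices {0, 2, 3, 8} are pairwise adjacent, and any tree decomposition puts a clique entirely inside one bag — forcing width ≥ 3. Combining the bounds, tw(G) = 3.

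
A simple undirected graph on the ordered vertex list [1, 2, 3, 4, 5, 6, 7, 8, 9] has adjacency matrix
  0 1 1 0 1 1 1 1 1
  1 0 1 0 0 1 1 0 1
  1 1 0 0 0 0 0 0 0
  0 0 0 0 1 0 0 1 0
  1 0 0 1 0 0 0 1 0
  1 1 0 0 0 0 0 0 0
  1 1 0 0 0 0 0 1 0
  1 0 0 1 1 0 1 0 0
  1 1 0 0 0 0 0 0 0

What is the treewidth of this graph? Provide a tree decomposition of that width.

Treewidth 2.
One optimal decomposition is:
Bags: B1 = {1, 2, 7}  B2 = {1, 2, 3}  B3 = {1, 7, 8}  B4 = {1, 5, 8}  B5 = {4, 5, 8}  B6 = {1, 2, 9}  B7 = {1, 2, 6}
Tree: B1–B2, B1–B3, B3–B4, B4–B5, B1–B6, B2–B7

Each bag holds 3 vertices, so the decomposition has width 2, which upper-bounds the treewidth. Conversely, {1, 5, 8} is a clique of size 3, and the vertices of any clique must share a bag in every tree decomposition; so some bag has ≥ 3 vertices and tw(G) ≥ 2. Therefore the treewidth is 2.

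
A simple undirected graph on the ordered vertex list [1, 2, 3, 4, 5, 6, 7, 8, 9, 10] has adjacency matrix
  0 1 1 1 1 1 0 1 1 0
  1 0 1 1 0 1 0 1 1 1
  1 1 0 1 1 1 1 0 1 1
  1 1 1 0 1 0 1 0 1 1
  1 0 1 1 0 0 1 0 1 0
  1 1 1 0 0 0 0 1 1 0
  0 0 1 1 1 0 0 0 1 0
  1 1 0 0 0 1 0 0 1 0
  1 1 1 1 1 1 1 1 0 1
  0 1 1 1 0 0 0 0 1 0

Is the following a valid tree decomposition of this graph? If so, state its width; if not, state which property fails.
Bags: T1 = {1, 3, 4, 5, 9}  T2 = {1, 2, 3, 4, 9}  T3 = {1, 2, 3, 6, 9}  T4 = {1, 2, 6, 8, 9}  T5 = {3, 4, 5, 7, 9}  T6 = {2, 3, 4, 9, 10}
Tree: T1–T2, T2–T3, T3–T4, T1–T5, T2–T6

Vertex coverage: the bags together contain {1, 2, 3, 4, 5, 6, 7, 8, 9, 10}, the full vertex set. Edge coverage: each edge of G has both endpoints in at least one bag. Running intersection: for every vertex, the bags containing it form a connected subtree. All three properties hold, so this is a valid tree decomposition of width max|bag| − 1 = 4, and hence tw(G) ≤ 4.

Yes; width 4.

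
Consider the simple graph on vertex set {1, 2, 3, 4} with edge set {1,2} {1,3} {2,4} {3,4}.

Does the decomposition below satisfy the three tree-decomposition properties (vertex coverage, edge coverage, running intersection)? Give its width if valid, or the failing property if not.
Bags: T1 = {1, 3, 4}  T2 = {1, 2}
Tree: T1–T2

No — edge (4,2) lies in no bag.

A tree decomposition must satisfy three properties: every vertex lies in some bag; for every edge, both endpoints lie together in some bag; and for every vertex, the bags containing it form a connected subtree. Here edge (4,2) lies in no bag, so the decomposition is invalid.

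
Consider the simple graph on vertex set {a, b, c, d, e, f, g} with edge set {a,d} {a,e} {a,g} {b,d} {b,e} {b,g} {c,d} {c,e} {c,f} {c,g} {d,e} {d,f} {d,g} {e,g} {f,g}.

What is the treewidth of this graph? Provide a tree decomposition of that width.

Each bag holds 4 vertices, so the decomposition has width 3, which upper-bounds the treewidth. On the other hand G contains the 4-clique {c, d, e, g}. A clique must lie in a single bag of any decomposition, so no decomposition can have width below 3. Combining the bounds, tw(G) = 3.

Treewidth 3.
One optimal decomposition is:
Bags: B1 = {c, d, e, g}  B2 = {b, d, e, g}  B3 = {c, d, f, g}  B4 = {a, d, e, g}
Tree: B1–B2, B1–B3, B2–B4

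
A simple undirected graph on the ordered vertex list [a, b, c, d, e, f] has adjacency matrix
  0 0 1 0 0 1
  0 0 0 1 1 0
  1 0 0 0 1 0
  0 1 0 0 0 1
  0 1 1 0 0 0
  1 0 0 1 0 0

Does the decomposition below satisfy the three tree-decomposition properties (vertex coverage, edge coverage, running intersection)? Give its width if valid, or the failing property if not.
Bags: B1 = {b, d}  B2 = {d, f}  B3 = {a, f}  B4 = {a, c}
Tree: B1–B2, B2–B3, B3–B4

A tree decomposition must satisfy three properties: every vertex lies in some bag; for every edge, both endpoints lie together in some bag; and for every vertex, the bags containing it form a connected subtree. Here vertex e appears in no bag, so the decomposition is invalid.

No — vertex e appears in no bag.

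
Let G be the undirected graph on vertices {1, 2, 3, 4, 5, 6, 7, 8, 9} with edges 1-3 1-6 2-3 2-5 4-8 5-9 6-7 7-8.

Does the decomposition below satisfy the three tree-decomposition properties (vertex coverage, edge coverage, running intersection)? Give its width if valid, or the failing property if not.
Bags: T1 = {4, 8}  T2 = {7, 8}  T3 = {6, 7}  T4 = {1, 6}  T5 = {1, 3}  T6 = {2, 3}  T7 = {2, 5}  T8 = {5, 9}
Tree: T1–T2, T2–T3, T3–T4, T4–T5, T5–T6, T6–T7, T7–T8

Every vertex of G appears in some bag (union = {1, 2, 3, 4, 5, 6, 7, 8, 9}); every edge is covered by a bag; and for each vertex v the set of bags containing v is connected in the bag tree. The decomposition is therefore valid. The largest bag has 2 vertices, so the width is 1.

Yes; width 1.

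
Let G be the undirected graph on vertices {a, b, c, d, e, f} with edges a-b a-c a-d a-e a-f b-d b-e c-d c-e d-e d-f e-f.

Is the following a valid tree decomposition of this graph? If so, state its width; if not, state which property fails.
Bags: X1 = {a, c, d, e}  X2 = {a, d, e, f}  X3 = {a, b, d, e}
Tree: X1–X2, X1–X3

Yes; width 3.

Every vertex of G appears in some bag (union = {a, b, c, d, e, f}); every edge is covered by a bag; and for each vertex v the set of bags containing v is connected in the bag tree. The decomposition is therefore valid. The largest bag has 4 vertices, so the width is 3.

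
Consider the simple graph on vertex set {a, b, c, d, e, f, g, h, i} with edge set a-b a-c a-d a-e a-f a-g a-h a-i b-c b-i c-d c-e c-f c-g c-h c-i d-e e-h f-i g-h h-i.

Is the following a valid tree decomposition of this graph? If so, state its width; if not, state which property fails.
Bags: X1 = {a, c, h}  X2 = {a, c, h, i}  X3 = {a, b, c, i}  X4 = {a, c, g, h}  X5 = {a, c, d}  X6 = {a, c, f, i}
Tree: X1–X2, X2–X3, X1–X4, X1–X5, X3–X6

A tree decomposition must satisfy three properties: every vertex lies in some bag; for every edge, both endpoints lie together in some bag; and for every vertex, the bags containing it form a connected subtree. Here vertex e appears in no bag, so the decomposition is invalid.

No — vertex e appears in no bag.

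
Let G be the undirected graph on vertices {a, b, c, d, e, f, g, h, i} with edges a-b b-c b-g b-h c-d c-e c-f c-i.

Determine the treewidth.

1

A width-1 tree decomposition is:
Bags: B1 = {b, h}  B2 = {b, c}  B3 = {c, f}  B4 = {c, d}  B5 = {a, b}  B6 = {c, e}  B7 = {b, g}  B8 = {c, i}
Tree: B1–B2, B2–B3, B2–B4, B2–B5, B2–B6, B1–B7, B6–B8
The largest bag has 2 vertices, giving width 1; this decomposition certifies tw(G) ≤ 1. Since G has at least one edge (e.g. b–h), it is not an edgeless graph, so tw(G) ≥ 1. Therefore the treewidth is 1.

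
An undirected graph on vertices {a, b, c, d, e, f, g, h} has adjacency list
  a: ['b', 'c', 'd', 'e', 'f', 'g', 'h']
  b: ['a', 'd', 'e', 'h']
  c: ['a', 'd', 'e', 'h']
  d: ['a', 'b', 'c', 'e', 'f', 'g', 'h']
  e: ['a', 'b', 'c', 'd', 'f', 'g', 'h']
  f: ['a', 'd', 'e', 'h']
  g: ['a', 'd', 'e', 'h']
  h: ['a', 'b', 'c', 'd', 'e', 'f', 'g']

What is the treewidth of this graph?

4

A width-4 tree decomposition is:
Bags: B1 = {a, b, d, e, h}  B2 = {a, d, e, g, h}  B3 = {a, c, d, e, h}  B4 = {a, d, e, f, h}
Tree: B1–B2, B1–B3, B2–B4
The largest bag has 5 vertices, giving width 4; this decomposition certifies tw(G) ≤ 4. Conversely, {a, d, e, g, h} is a clique of size 5, and the vertices of any clique must share a bag in every tree decomposition; so some bag has ≥ 5 vertices and tw(G) ≥ 4. The upper and lower bounds meet at 4, so that is the treewidth.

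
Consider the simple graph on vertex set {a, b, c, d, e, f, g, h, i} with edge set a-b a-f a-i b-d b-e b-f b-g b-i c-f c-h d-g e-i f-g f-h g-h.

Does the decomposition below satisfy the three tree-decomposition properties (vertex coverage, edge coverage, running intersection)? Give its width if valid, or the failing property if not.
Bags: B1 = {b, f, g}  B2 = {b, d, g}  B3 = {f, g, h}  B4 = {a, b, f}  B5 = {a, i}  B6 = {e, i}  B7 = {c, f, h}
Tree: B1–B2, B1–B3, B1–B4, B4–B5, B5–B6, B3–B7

No — edge (b,i) lies in no bag.

A tree decomposition must satisfy three properties: every vertex lies in some bag; for every edge, both endpoints lie together in some bag; and for every vertex, the bags containing it form a connected subtree. Here edge (b,i) lies in no bag, so the decomposition is invalid.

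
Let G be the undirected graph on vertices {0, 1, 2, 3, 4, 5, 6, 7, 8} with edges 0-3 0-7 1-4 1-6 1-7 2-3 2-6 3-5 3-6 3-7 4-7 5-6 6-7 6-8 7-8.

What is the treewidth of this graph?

2

A width-2 tree decomposition is:
Bags: B1 = {3, 6, 7}  B2 = {1, 6, 7}  B3 = {3, 5, 6}  B4 = {6, 7, 8}  B5 = {0, 3, 7}  B6 = {1, 4, 7}  B7 = {2, 3, 6}
Tree: B1–B2, B1–B3, B2–B4, B1–B5, B2–B6, B1–B7
Every bag has size at most 3, so the width is 3 − 1 = 2 and tw(G) ≤ 2. On the other hand G contains the 3-clique {0, 3, 7}. A clique must lie in a single bag of any decomposition, so no decomposition can have width below 2. The upper and lower bounds meet at 2, so that is the treewidth.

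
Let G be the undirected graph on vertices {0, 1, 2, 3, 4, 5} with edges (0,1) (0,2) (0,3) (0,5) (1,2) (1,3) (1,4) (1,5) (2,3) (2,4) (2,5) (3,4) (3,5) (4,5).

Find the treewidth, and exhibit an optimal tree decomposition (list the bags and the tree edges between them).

Treewidth 4.
One such decomposition:
Bags: B1 = {0, 1, 2, 3, 5}  B2 = {1, 2, 3, 4, 5}
Tree: B1–B2

The largest bag has 5 vertices, giving width 4; this decomposition certifies tw(G) ≤ 4. Conversely, {0, 1, 2, 3, 5} is a clique of size 5, and the vertices of any clique must share a bag in every tree decomposition; so some bag has ≥ 5 vertices and tw(G) ≥ 4. The upper and lower bounds meet at 4, so that is the treewidth.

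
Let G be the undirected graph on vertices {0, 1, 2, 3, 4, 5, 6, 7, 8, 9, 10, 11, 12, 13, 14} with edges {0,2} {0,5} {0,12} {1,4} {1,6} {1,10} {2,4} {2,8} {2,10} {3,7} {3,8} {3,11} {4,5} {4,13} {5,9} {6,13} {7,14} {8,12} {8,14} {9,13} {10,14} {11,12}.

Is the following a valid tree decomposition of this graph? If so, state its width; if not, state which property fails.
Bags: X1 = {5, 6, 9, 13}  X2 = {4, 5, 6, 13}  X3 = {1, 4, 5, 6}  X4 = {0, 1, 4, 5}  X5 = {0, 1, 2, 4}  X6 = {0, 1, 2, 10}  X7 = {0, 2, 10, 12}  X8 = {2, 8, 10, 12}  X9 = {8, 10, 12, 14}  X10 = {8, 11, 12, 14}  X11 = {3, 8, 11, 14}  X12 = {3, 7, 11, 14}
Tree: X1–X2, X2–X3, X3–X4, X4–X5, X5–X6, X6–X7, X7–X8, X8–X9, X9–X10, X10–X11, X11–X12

Every vertex of G appears in some bag (union = {0, 1, 2, 3, 4, 5, 6, 7, 8, 9, 10, 11, 12, 13, 14}); every edge is covered by a bag; and for each vertex v the set of bags containing v is connected in the bag tree. The decomposition is therefore valid. The largest bag has 4 vertices, so the width is 3.

Yes; width 3.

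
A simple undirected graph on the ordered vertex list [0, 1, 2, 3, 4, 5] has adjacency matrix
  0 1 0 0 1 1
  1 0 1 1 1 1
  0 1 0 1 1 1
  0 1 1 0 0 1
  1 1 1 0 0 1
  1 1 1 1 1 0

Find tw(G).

3

A width-3 tree decomposition is:
Bags: B1 = {1, 2, 4, 5}  B2 = {1, 2, 3, 5}  B3 = {0, 1, 4, 5}
Tree: B1–B2, B1–B3
Every bag has size at most 4, so the width is 4 − 1 = 3 and tw(G) ≤ 3. For the lower bound, the 4 vertices {0, 1, 4, 5} are pairwise adjacent, and any tree decomposition puts a clique entirely inside one bag — forcing width ≥ 3. Hence tw(G) = 3 exactly.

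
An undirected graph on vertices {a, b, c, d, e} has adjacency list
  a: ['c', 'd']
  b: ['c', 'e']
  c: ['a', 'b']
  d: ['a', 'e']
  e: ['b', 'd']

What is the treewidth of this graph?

A width-2 tree decomposition is:
Bags: B1 = {b, c, e}  B2 = {c, d, e}  B3 = {a, c, d}
Tree: B1–B2, B2–B3
The largest bag has 3 vertices, giving width 2; this decomposition certifies tw(G) ≤ 2. The edges c–b–e–d–a–c form a cycle, so G is not a tree and its treewidth is at least 2. Combining the bounds, tw(G) = 2.

2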